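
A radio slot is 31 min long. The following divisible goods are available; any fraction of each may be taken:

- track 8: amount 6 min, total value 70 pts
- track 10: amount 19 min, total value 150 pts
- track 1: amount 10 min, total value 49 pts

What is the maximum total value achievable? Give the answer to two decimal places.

249.40

Take in order of value per unit:
- track 8 (70/6 per unit): all 6 → value 70, running total 70.00
- track 10 (150/19 per unit): all 19 → value 150, running total 220.00
- track 1 (49/10 per unit): 6 of 10 → value 6×49/10 = 29.4000, running total 249.40
Total 249.40.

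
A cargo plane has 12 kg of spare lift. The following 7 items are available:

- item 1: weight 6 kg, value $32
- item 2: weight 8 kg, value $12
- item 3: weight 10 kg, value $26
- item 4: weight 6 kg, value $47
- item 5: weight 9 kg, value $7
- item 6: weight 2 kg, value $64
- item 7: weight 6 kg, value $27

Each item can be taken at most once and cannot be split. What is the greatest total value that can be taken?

Check high-value combinations within 12 kg:
- item 4+item 6: weight 6+2=8, value 47+64=111
- item 1+item 6: weight 6+2=8, value 32+64=96
- item 6+item 7: weight 2+6=8, value 64+27=91
- item 3+item 6: weight 10+2=12, value 26+64=90
Best: $111.

$111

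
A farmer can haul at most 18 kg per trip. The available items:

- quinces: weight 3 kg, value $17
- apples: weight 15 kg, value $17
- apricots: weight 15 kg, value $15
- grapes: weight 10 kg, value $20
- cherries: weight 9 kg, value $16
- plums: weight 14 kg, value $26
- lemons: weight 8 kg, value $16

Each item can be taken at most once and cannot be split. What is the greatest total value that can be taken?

This is a 0/1 knapsack; check combinations near the capacity.
- quinces+plums: weight 3+14=17, value 17+26=43
- quinces+grapes: weight 3+10=13, value 17+20=37
- grapes+lemons: weight 10+8=18, value 20+16=36
- quinces+apples: weight 3+15=18, value 17+17=34
Best: $43.

$43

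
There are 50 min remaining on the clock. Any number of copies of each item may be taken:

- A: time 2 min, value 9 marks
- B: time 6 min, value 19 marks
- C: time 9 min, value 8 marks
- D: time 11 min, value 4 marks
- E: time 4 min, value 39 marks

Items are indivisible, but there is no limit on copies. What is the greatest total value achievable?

Best value-per-unit is E at 39/4; filling with it alone gives 12×39 = 468.
Optimal mix: 1×A + 12×E → time 50, value 477.

477 marks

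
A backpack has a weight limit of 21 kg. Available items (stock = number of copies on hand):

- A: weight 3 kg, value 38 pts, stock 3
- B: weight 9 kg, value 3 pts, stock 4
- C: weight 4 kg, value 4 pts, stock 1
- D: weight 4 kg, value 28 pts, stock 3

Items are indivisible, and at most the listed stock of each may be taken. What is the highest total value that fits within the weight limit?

Top feasible selections:
- 3×A + 3×D: weight 21, value 198
- 3×A + 1×C + 2×D: weight 21, value 174
- 3×A + 2×D: weight 17, value 170
Best: 198 pts.

198 pts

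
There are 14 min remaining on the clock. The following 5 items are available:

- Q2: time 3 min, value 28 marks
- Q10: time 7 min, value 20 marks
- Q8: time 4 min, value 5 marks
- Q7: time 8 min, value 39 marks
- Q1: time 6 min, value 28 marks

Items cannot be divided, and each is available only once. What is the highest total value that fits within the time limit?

This is a 0/1 knapsack; check combinations near the capacity.
- Q2+Q7: time 3+8=11, value 28+39=67
- Q7+Q1: time 8+6=14, value 39+28=67
- Q2+Q8+Q1: time 3+4+6=13, value 28+5+28=61
- Q2+Q1: time 3+6=9, value 28+28=56
Best: 67 marks.

67 marks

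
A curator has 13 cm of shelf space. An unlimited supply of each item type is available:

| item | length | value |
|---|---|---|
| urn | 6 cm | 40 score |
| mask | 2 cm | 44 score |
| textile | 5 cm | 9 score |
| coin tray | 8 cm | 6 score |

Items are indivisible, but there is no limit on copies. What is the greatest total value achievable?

Best value-per-unit is mask at 44/2, and filling with it alone uses length 6×2=12. No mix of the others beats 6×44 = 264.

264 score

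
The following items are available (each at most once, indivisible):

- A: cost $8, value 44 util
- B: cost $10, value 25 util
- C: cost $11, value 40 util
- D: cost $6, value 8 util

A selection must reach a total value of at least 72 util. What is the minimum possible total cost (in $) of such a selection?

Subsets with value ≥ 72, sorted by total cost:
- A+C: cost 19, value 84
- A+B+D: cost 24, value 77
- A+C+D: cost 25, value 92
- B+C+D: cost 27, value 73
Minimum cost: 19 $.

19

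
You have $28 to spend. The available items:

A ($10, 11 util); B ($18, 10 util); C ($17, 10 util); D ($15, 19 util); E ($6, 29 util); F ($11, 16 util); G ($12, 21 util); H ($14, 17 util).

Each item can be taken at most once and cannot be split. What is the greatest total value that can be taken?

This is a 0/1 knapsack; check combinations near the capacity.
- A+E+G: cost 10+6+12=28, value 11+29+21=61
- A+E+F: cost 10+6+11=27, value 11+29+16=56
- E+G: cost 6+12=18, value 29+21=50
- D+E: cost 15+6=21, value 19+29=48
Best: 61 util.

61 util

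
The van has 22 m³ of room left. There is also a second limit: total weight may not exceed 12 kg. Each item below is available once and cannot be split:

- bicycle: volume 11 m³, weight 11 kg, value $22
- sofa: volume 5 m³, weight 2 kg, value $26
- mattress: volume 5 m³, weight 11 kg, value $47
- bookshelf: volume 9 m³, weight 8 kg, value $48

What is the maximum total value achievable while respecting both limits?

$74

Feasible sets respecting both limits:
- sofa+bookshelf: volume 14, weight 10, value 74
- bookshelf: volume 9, weight 8, value 48
- mattress: volume 5, weight 11, value 47
Best: $74.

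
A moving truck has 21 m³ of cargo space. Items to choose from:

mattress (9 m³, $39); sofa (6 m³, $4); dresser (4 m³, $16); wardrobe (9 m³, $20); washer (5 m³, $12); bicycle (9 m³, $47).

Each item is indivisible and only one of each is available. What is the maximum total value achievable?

Check high-value combinations within 21 m³:
- mattress+bicycle: volume 9+9=18, value 39+47=86
- dresser+washer+bicycle: volume 4+5+9=18, value 16+12+47=75
- mattress+dresser+washer: volume 9+4+5=18, value 39+16+12=67
Best: $86.

$86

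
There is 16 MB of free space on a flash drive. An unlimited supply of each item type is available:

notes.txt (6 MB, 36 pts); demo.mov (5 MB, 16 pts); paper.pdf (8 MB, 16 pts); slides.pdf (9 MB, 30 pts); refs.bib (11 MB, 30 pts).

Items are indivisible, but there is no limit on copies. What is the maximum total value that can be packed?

Best value-per-unit is notes.txt at 36/6, and filling with it alone uses size 2×6=12. No mix of the others beats 2×36 = 72.

72 pts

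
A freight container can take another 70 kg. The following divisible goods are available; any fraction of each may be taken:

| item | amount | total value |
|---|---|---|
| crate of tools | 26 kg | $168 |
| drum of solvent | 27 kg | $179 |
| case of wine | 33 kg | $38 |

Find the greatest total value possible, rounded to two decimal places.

Take in order of value per unit:
- drum of solvent (179/27 per unit): all 27 → value 179, running total 179.00
- crate of tools (168/26 per unit): all 26 → value 168, running total 347.00
- case of wine (38/33 per unit): 17 of 33 → value 17×38/33 = 19.5758, running total 366.58
Total 366.58.

366.58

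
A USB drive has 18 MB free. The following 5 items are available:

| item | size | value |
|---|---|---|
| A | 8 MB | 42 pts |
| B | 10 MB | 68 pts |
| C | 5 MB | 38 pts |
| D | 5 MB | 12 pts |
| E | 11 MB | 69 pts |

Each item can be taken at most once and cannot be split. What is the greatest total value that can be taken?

110 pts

Check high-value combinations within 18 MB:
- A+B: size 8+10=18, value 42+68=110
- C+E: size 5+11=16, value 38+69=107
- B+C: size 10+5=15, value 68+38=106
Best: 110 pts.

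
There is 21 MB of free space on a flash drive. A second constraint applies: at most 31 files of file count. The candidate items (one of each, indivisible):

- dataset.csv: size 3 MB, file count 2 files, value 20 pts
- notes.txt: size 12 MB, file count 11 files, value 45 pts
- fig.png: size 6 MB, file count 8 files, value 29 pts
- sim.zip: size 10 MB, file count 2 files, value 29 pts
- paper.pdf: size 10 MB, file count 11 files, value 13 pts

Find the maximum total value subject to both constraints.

94 pts

Feasible sets respecting both limits:
- dataset.csv+notes.txt+fig.png: size 21, file count 21, value 94
- dataset.csv+fig.png+sim.zip: size 19, file count 12, value 78
- notes.txt+fig.png: size 18, file count 19, value 74
Best: 94 pts.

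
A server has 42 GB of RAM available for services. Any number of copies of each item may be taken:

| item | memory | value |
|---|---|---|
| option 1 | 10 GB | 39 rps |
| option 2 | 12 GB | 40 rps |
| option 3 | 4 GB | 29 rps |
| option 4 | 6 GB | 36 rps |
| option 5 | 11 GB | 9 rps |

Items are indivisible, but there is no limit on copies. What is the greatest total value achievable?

Best value-per-unit is option 3 at 29/4; filling with it alone gives 10×29 = 290.
Optimal mix: 9×option 3 + 1×option 4 → memory 42, value 297.

297 rps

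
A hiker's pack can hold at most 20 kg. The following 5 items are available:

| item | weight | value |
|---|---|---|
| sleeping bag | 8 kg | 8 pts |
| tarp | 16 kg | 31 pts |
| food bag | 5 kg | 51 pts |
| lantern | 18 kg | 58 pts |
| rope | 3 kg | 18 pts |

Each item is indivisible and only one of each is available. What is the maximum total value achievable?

Check high-value combinations within 20 kg:
- sleeping bag+food bag+rope: weight 8+5+3=16, value 8+51+18=77
- food bag+rope: weight 5+3=8, value 51+18=69
- sleeping bag+food bag: weight 8+5=13, value 8+51=59
- lantern: weight 18, value 58
- food bag: weight 5, value 51
Best: 77 pts.

77 pts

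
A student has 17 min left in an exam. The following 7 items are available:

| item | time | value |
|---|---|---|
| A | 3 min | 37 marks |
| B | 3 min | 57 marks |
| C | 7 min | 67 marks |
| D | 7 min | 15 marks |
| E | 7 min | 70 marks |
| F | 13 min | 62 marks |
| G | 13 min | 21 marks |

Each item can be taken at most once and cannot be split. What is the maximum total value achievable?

194 marks

Check high-value combinations within 17 min:
- B+C+E: time 3+7+7=17, value 57+67+70=194
- A+C+E: time 3+7+7=17, value 37+67+70=174
- A+B+E: time 3+3+7=13, value 37+57+70=164
- A+B+C: time 3+3+7=13, value 37+57+67=161
- B+D+E: time 3+7+7=17, value 57+15+70=142
Best: 194 marks.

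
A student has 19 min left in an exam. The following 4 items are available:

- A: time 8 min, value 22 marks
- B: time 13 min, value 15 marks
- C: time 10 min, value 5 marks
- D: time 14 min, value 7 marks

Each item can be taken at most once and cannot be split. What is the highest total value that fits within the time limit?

27 marks

Check high-value combinations within 19 min:
- A+C: time 8+10=18, value 22+5=27
- A: time 8, value 22
- B: time 13, value 15
Best: 27 marks.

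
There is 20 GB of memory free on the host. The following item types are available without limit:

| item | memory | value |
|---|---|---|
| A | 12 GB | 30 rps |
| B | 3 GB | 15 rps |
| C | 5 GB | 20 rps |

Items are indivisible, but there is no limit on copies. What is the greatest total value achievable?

Best value-per-unit is B at 15/3; filling with it alone gives 6×15 = 90.
Optimal mix: 5×B + 1×C → memory 20, value 95.

95 rps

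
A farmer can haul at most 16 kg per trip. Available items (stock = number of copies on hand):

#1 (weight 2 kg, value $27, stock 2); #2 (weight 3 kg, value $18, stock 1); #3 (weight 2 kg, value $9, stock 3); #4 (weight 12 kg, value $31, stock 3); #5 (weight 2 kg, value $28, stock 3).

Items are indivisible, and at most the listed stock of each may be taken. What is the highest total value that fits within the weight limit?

$165

Top feasible selections:
- 2×#1 + 1×#2 + 1×#3 + 3×#5: weight 15, value 165
- 2×#1 + 3×#3 + 3×#5: weight 16, value 165
- 2×#1 + 1×#2 + 3×#5: weight 13, value 156
Best: $165.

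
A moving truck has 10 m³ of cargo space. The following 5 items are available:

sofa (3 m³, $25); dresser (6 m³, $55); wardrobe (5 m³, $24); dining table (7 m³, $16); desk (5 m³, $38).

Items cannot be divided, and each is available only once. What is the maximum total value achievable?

$80

This is a 0/1 knapsack; check combinations near the capacity.
- sofa+dresser: volume 3+6=9, value 25+55=80
- sofa+desk: volume 3+5=8, value 25+38=63
- wardrobe+desk: volume 5+5=10, value 24+38=62
Best: $80.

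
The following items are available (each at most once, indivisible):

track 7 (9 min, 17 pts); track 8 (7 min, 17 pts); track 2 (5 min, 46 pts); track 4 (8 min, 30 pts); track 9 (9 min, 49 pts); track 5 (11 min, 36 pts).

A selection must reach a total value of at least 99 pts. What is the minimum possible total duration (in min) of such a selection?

21

Subsets with value ≥ 99, sorted by total duration:
- track 8+track 2+track 9: duration 21, value 112
- track 2+track 4+track 9: duration 22, value 125
- track 7+track 2+track 9: duration 23, value 112
Minimum duration: 21 min.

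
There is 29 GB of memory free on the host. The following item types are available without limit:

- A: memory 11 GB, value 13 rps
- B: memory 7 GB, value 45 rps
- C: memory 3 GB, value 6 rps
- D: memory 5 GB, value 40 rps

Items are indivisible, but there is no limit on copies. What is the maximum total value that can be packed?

Best value-per-unit is D at 40/5; filling with it alone gives 5×40 = 200.
Optimal mix: 2×B + 3×D → memory 29, value 210.

210 rps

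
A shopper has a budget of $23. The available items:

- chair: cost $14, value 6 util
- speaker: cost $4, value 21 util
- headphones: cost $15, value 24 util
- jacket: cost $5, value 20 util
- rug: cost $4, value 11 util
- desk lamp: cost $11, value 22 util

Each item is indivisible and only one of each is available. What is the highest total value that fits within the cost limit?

63 util

Check high-value combinations within $23:
- speaker+jacket+desk lamp: cost 4+5+11=20, value 21+20+22=63
- speaker+headphones+rug: cost 4+15+4=23, value 21+24+11=56
- speaker+rug+desk lamp: cost 4+4+11=19, value 21+11+22=54
- jacket+rug+desk lamp: cost 5+4+11=20, value 20+11+22=53
- speaker+jacket+rug: cost 4+5+4=13, value 21+20+11=52
Best: 63 util.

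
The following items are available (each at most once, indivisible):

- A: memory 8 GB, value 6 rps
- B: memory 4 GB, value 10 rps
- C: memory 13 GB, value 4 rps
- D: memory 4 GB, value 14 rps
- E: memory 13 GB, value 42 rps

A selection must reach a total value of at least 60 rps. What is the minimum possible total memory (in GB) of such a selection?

Subsets with value ≥ 60, sorted by total memory:
- B+D+E: memory 21, value 66
- A+D+E: memory 25, value 62
- A+B+D+E: memory 29, value 72
- C+D+E: memory 30, value 60
Minimum memory: 21 GB.

21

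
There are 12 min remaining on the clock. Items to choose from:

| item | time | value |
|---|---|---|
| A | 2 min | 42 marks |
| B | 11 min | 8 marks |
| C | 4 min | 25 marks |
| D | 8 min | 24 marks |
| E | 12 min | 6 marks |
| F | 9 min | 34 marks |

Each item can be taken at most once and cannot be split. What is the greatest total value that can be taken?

76 marks

Check high-value combinations within 12 min:
- A+F: time 2+9=11, value 42+34=76
- A+C: time 2+4=6, value 42+25=67
- A+D: time 2+8=10, value 42+24=66
- C+D: time 4+8=12, value 25+24=49
Best: 76 marks.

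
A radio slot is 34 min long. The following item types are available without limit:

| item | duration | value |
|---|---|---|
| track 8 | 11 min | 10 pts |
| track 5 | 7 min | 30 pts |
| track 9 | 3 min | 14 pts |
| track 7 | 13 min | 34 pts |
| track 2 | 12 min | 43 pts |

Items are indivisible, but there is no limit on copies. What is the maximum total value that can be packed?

Best value-per-unit is track 9 at 14/3; filling with it alone gives 11×14 = 154.
Optimal mix: 1×track 5 + 9×track 9 → duration 34, value 156.

156 pts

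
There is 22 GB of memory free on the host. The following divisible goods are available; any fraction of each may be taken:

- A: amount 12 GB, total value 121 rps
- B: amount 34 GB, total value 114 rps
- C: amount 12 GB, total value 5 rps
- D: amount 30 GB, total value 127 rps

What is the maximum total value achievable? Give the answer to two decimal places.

Take in order of value per unit:
- A (121/12 per unit): all 12 → value 121, running total 121.00
- D (127/30 per unit): 10 of 30 → value 10×127/30 = 42.3333, running total 163.33
Total 163.33.

163.33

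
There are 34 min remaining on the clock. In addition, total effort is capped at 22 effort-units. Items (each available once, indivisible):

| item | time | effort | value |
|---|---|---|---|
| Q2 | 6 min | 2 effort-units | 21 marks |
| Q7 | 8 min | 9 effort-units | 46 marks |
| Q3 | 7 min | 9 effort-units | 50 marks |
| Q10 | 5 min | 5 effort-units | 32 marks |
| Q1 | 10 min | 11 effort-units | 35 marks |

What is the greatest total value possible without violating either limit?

Feasible sets respecting both limits:
- Q2+Q7+Q3: time 21, effort 20, value 117
- Q2+Q3+Q1: time 23, effort 22, value 106
- Q2+Q3+Q10: time 18, effort 16, value 103
- Q2+Q7+Q1: time 24, effort 22, value 102
Best: 117 marks.

117 marks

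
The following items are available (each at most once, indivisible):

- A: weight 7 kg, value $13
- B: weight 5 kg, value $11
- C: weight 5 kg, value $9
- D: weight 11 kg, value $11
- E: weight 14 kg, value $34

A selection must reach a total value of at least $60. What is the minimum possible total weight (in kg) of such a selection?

Subsets with value ≥ 60, sorted by total weight:
- A+B+C+E: weight 31, value 67
- B+C+D+E: weight 35, value 65
Minimum weight: 31 kg.

31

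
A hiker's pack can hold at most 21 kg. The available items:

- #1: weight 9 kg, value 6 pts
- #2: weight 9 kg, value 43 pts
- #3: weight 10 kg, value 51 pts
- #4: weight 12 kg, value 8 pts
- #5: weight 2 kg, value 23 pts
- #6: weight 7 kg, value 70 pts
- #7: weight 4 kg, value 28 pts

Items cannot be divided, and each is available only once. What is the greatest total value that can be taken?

Check high-value combinations within 21 kg:
- #3+#6+#7: weight 10+7+4=21, value 51+70+28=149
- #3+#5+#6: weight 10+2+7=19, value 51+23+70=144
- #2+#6+#7: weight 9+7+4=20, value 43+70+28=141
- #2+#5+#6: weight 9+2+7=18, value 43+23+70=136
Best: 149 pts.

149 pts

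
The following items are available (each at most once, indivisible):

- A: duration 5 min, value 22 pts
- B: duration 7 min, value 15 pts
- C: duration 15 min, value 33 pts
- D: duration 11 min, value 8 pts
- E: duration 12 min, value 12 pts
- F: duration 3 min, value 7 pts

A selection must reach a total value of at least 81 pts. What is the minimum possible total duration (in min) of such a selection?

39

Subsets with value ≥ 81, sorted by total duration:
- A+B+C+E: duration 39, value 82
- A+B+C+D+F: duration 41, value 85
- A+B+C+E+F: duration 42, value 89
- A+C+D+E+F: duration 46, value 82
Minimum duration: 39 min.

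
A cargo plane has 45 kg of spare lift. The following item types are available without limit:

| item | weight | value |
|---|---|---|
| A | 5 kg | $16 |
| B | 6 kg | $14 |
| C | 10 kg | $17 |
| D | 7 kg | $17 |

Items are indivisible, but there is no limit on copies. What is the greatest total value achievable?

$144

Best value-per-unit is A at 16/5, and filling with it alone uses weight 9×5=45. No mix of the others beats 9×16 = 144.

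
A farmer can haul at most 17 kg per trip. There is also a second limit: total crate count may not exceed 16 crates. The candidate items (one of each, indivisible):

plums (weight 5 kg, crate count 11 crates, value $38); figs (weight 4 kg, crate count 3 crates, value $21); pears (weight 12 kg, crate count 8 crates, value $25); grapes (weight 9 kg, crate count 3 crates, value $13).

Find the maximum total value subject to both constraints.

Feasible sets respecting both limits:
- plums+figs: weight 9, crate count 14, value 59
- plums+grapes: weight 14, crate count 14, value 51
- figs+pears: weight 16, crate count 11, value 46
Best: $59.

$59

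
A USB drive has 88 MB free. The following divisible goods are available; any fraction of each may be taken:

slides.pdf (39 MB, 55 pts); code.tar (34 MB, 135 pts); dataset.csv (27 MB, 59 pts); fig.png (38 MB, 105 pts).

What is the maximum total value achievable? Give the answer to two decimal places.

274.96

Take in order of value per unit:
- code.tar (135/34 per unit): all 34 → value 135, running total 135.00
- fig.png (105/38 per unit): all 38 → value 105, running total 240.00
- dataset.csv (59/27 per unit): 16 of 27 → value 16×59/27 = 34.9630, running total 274.96
Total 274.96.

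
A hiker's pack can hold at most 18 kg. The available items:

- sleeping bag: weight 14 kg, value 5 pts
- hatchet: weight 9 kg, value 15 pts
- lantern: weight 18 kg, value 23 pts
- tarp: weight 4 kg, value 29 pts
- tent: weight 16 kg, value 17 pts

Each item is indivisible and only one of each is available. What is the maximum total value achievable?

Check high-value combinations within 18 kg:
- hatchet+tarp: weight 9+4=13, value 15+29=44
- sleeping bag+tarp: weight 14+4=18, value 5+29=34
- tarp: weight 4, value 29
Best: 44 pts.

44 pts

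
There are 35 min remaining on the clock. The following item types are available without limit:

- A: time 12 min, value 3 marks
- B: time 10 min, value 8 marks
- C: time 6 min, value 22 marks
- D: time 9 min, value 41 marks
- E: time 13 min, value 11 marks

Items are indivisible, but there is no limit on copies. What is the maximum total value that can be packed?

Best value-per-unit is D at 41/9; filling with it alone gives 3×41 = 123.
Optimal mix: 1×C + 3×D → time 33, value 145.

145 marks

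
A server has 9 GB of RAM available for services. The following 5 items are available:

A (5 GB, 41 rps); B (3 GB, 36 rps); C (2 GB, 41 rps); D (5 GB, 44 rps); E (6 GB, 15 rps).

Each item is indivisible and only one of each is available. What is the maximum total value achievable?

85 rps

Check high-value combinations within 9 GB:
- C+D: memory 2+5=7, value 41+44=85
- A+C: memory 5+2=7, value 41+41=82
- B+D: memory 3+5=8, value 36+44=80
- B+C: memory 3+2=5, value 36+41=77
- A+B: memory 5+3=8, value 41+36=77
Best: 85 rps.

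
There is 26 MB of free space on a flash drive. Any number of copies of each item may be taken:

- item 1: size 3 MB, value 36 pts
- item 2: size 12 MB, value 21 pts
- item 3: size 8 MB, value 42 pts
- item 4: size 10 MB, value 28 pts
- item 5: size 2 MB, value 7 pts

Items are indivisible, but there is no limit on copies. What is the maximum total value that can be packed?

Best value-per-unit is item 1 at 36/3; filling with it alone gives 8×36 = 288.
Optimal mix: 8×item 1 + 1×item 5 → size 26, value 295.

295 pts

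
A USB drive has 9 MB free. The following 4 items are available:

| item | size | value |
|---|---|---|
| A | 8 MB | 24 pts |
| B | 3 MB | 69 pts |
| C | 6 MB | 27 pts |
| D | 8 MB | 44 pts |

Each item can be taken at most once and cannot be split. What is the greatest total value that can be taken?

96 pts

This is a 0/1 knapsack; check combinations near the capacity.
- B+C: size 3+6=9, value 69+27=96
- B: size 3, value 69
- D: size 8, value 44
Best: 96 pts.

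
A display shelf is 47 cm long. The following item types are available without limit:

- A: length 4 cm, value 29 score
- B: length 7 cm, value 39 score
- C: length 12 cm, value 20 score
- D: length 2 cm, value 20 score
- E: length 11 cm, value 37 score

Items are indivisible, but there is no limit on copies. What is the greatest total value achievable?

460 score

Best value-per-unit is D at 20/2, and filling with it alone uses length 23×2=46. No mix of the others beats 23×20 = 460.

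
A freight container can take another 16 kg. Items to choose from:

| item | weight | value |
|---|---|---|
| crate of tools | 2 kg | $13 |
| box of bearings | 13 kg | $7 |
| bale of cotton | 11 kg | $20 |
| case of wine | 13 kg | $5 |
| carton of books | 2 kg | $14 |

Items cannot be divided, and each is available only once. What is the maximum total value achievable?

This is a 0/1 knapsack; check combinations near the capacity.
- crate of tools+bale of cotton+carton of books: weight 2+11+2=15, value 13+20+14=47
- bale of cotton+carton of books: weight 11+2=13, value 20+14=34
- crate of tools+bale of cotton: weight 2+11=13, value 13+20=33
- crate of tools+carton of books: weight 2+2=4, value 13+14=27
Best: $47.

$47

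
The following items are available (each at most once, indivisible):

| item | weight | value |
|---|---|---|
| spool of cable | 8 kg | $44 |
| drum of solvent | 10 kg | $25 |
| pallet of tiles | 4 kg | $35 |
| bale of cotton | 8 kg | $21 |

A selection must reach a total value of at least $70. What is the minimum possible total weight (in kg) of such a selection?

Subsets with value ≥ 70, sorted by total weight:
- spool of cable+pallet of tiles: weight 12, value 79
- spool of cable+pallet of tiles+bale of cotton: weight 20, value 100
- spool of cable+drum of solvent+pallet of tiles: weight 22, value 104
- drum of solvent+pallet of tiles+bale of cotton: weight 22, value 81
Minimum weight: 12 kg.

12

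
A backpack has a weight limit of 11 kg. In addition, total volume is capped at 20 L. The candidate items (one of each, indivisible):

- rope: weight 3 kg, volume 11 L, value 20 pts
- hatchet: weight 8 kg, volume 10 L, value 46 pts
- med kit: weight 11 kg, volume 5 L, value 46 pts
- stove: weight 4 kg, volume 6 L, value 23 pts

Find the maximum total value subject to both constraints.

Feasible sets respecting both limits:
- hatchet: weight 8, volume 10, value 46
- med kit: weight 11, volume 5, value 46
- rope+stove: weight 7, volume 17, value 43
Best: 46 pts.

46 pts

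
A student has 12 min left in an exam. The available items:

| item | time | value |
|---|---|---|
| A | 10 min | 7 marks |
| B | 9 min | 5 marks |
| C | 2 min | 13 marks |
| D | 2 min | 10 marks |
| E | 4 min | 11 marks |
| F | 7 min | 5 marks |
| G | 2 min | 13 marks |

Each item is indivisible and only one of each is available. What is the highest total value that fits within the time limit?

47 marks

Check high-value combinations within 12 min:
- C+D+E+G: time 2+2+4+2=10, value 13+10+11+13=47
- C+E+G: time 2+4+2=8, value 13+11+13=37
- C+D+G: time 2+2+2=6, value 13+10+13=36
- C+D+E: time 2+2+4=8, value 13+10+11=34
- D+E+G: time 2+4+2=8, value 10+11+13=34
Best: 47 marks.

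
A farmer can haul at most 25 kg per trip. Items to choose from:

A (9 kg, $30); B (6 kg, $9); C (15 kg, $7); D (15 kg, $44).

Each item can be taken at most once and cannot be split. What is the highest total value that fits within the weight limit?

Check high-value combinations within 25 kg:
- A+D: weight 9+15=24, value 30+44=74
- B+D: weight 6+15=21, value 9+44=53
- D: weight 15, value 44
Best: $74.

$74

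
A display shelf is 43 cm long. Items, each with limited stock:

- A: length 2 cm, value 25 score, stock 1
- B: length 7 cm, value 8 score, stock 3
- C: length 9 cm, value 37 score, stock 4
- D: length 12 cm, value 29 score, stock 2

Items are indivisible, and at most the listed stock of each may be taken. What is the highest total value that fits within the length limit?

173 score

Top feasible selections:
- 1×A + 4×C: length 38, value 173
- 1×A + 3×C + 1×D: length 41, value 165
Best: 173 score.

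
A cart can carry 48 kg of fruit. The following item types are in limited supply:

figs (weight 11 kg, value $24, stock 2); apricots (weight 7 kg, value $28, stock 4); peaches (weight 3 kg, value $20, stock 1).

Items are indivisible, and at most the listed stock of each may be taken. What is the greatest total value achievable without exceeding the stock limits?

Top feasible selections:
- 1×figs + 4×apricots + 1×peaches: weight 42, value 156
- 2×figs + 3×apricots + 1×peaches: weight 46, value 152
- 1×figs + 4×apricots: weight 39, value 136
Best: $156.

$156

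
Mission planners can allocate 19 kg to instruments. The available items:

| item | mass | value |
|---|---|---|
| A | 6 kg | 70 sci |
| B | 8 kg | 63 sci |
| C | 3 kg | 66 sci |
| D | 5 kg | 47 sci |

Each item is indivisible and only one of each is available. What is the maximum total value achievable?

This is a 0/1 knapsack; check combinations near the capacity.
- A+B+C: mass 6+8+3=17, value 70+63+66=199
- A+C+D: mass 6+3+5=14, value 70+66+47=183
- A+B+D: mass 6+8+5=19, value 70+63+47=180
Best: 199 sci.

199 sci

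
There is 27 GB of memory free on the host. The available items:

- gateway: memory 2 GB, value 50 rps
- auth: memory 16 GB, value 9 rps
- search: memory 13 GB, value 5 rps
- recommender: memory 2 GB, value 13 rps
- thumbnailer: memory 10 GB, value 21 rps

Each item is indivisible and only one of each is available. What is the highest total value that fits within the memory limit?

89 rps

Check high-value combinations within 27 GB:
- gateway+search+recommender+thumbnailer: memory 2+13+2+10=27, value 50+5+13+21=89
- gateway+recommender+thumbnailer: memory 2+2+10=14, value 50+13+21=84
- gateway+search+thumbnailer: memory 2+13+10=25, value 50+5+21=76
- gateway+auth+recommender: memory 2+16+2=20, value 50+9+13=72
Best: 89 rps.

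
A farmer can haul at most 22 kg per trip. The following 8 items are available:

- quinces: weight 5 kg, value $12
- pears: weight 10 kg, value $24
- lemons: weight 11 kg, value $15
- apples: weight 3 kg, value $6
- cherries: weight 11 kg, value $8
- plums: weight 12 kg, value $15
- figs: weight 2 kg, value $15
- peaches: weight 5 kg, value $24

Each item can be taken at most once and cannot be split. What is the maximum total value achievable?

$75

Check high-value combinations within 22 kg:
- quinces+pears+figs+peaches: weight 5+10+2+5=22, value 12+24+15+24=75
- pears+apples+figs+peaches: weight 10+3+2+5=20, value 24+6+15+24=69
- pears+figs+peaches: weight 10+2+5=17, value 24+15+24=63
- quinces+pears+peaches: weight 5+10+5=20, value 12+24+24=60
- lemons+apples+figs+peaches: weight 11+3+2+5=21, value 15+6+15+24=60
Best: $75.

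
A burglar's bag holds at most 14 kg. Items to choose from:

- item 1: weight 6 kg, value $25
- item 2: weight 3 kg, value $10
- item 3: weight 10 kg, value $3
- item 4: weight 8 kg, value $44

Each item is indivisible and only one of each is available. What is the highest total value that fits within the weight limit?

$69

This is a 0/1 knapsack; check combinations near the capacity.
- item 1+item 4: weight 6+8=14, value 25+44=69
- item 2+item 4: weight 3+8=11, value 10+44=54
- item 4: weight 8, value 44
Best: $69.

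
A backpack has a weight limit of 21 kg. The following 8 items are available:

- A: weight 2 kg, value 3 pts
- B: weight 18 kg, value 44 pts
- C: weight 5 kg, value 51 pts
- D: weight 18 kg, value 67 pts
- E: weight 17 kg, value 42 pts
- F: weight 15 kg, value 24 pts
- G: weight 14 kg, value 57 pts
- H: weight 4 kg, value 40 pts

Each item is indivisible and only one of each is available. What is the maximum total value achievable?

111 pts

This is a 0/1 knapsack; check combinations near the capacity.
- A+C+G: weight 2+5+14=21, value 3+51+57=111
- C+G: weight 5+14=19, value 51+57=108
- A+G+H: weight 2+14+4=20, value 3+57+40=100
- G+H: weight 14+4=18, value 57+40=97
- A+C+H: weight 2+5+4=11, value 3+51+40=94
Best: 111 pts.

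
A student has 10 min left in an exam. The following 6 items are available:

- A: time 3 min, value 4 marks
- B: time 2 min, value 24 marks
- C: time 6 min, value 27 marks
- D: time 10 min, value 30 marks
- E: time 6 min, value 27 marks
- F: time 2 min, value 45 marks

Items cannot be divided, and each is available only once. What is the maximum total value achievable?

96 marks

Check high-value combinations within 10 min:
- B+C+F: time 2+6+2=10, value 24+27+45=96
- B+E+F: time 2+6+2=10, value 24+27+45=96
- A+B+F: time 3+2+2=7, value 4+24+45=73
- C+F: time 6+2=8, value 27+45=72
Best: 96 marks.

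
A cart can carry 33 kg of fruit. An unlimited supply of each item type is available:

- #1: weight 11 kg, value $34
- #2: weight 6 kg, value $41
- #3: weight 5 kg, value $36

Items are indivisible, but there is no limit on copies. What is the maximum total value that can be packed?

$231

Best value-per-unit is #3 at 36/5; filling with it alone gives 6×36 = 216.
Optimal mix: 3×#2 + 3×#3 → weight 33, value 231.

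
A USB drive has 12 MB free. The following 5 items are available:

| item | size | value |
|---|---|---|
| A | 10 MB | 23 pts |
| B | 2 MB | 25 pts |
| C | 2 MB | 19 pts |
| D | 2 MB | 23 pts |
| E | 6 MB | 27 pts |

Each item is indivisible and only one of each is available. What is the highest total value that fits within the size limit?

This is a 0/1 knapsack; check combinations near the capacity.
- B+C+D+E: size 2+2+2+6=12, value 25+19+23+27=94
- B+D+E: size 2+2+6=10, value 25+23+27=75
- B+C+E: size 2+2+6=10, value 25+19+27=71
- C+D+E: size 2+2+6=10, value 19+23+27=69
Best: 94 pts.

94 pts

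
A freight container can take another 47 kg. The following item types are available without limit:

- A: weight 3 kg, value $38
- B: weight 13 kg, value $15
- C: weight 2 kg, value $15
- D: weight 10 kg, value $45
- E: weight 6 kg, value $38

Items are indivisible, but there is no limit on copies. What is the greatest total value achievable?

Best value-per-unit is A at 38/3; filling with it alone gives 15×38 = 570.
Optimal mix: 15×A + 1×C → weight 47, value 585.

$585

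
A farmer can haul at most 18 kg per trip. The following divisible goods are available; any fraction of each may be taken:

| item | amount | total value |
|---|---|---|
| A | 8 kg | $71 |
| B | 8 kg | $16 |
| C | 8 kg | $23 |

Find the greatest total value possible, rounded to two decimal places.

98.00

Take in order of value per unit:
- A (71/8 per unit): all 8 → value 71, running total 71.00
- C (23/8 per unit): all 8 → value 23, running total 94.00
- B (16/8 per unit): 2 of 8 → value 2×16/8 = 4.0000, running total 98.00
Total 98.00.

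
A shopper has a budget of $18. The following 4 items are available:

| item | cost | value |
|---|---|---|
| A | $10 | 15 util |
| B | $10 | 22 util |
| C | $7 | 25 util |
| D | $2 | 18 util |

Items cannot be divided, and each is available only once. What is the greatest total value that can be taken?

47 util

Check high-value combinations within $18:
- B+C: cost 10+7=17, value 22+25=47
- C+D: cost 7+2=9, value 25+18=43
- B+D: cost 10+2=12, value 22+18=40
- A+C: cost 10+7=17, value 15+25=40
- A+D: cost 10+2=12, value 15+18=33
Best: 47 util.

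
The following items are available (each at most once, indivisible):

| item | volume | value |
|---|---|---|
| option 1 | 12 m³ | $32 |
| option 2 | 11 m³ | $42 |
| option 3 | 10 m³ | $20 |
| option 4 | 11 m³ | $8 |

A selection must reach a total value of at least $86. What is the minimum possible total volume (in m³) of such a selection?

33

Subsets with value ≥ 86, sorted by total volume:
- option 1+option 2+option 3: volume 33, value 94
- option 1+option 2+option 3+option 4: volume 44, value 102
Minimum volume: 33 m³.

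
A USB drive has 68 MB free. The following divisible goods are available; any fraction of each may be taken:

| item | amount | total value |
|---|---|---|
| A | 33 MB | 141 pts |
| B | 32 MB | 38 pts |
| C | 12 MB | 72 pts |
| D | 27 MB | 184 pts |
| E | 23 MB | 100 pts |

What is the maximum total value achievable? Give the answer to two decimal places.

Take in order of value per unit:
- D (184/27 per unit): all 27 → value 184, running total 184.00
- C (72/12 per unit): all 12 → value 72, running total 256.00
- E (100/23 per unit): all 23 → value 100, running total 356.00
- A (141/33 per unit): 6 of 33 → value 6×141/33 = 25.6364, running total 381.64
Total 381.64.

381.64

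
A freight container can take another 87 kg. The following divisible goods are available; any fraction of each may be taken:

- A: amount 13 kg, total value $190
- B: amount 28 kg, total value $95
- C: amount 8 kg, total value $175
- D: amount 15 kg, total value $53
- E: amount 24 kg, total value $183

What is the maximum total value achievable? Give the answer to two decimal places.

692.61

Take in order of value per unit:
- C (175/8 per unit): all 8 → value 175, running total 175.00
- A (190/13 per unit): all 13 → value 190, running total 365.00
- E (183/24 per unit): all 24 → value 183, running total 548.00
- D (53/15 per unit): all 15 → value 53, running total 601.00
- B (95/28 per unit): 27 of 28 → value 27×95/28 = 91.6071, running total 692.61
Total 692.61.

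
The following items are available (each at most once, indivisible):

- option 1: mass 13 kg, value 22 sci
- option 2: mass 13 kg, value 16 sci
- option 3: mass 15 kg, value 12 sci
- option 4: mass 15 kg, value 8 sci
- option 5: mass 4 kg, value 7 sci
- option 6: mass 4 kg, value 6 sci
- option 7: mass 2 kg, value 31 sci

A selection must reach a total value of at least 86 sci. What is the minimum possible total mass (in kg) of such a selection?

47

Subsets with value ≥ 86, sorted by total mass:
- option 1+option 2+option 3+option 5+option 7: mass 47, value 88
- option 1+option 2+option 3+option 6+option 7: mass 47, value 87
Minimum mass: 47 kg.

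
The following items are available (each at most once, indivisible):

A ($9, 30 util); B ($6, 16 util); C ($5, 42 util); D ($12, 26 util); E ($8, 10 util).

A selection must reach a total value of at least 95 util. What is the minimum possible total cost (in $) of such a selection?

Subsets with value ≥ 95, sorted by total cost:
- A+C+D: cost 26, value 98
- A+B+C+E: cost 28, value 98
- A+B+C+D: cost 32, value 114
- A+C+D+E: cost 34, value 108
Minimum cost: 26 $.

26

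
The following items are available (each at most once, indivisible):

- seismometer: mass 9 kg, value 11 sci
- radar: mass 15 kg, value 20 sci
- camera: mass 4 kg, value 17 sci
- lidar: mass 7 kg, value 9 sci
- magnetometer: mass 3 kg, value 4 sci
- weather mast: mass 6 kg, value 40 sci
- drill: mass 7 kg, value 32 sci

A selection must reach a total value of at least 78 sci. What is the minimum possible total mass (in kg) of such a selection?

17

Subsets with value ≥ 78, sorted by total mass:
- camera+weather mast+drill: mass 17, value 89
- camera+magnetometer+weather mast+drill: mass 20, value 93
- lidar+weather mast+drill: mass 20, value 81
- seismometer+weather mast+drill: mass 22, value 83
Minimum mass: 17 kg.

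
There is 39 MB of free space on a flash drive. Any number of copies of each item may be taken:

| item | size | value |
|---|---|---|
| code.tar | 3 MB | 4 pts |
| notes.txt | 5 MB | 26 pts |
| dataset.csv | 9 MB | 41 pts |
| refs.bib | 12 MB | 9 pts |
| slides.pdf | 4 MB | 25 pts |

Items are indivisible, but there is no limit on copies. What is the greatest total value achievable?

Best value-per-unit is slides.pdf at 25/4; filling with it alone gives 9×25 = 225.
Optimal mix: 1×code.tar + 9×slides.pdf → size 39, value 229.

229 pts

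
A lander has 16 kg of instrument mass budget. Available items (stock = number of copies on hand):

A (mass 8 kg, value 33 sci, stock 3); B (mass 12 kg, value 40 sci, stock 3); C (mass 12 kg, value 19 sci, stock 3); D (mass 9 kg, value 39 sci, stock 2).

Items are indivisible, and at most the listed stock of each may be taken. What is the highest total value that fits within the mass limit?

Best selections within mass 16 and stock limits:
- 2×A: mass 16, value 66
- 1×B: mass 12, value 40
- 1×D: mass 9, value 39
- 1×A: mass 8, value 33
Best: 66 sci.

66 sci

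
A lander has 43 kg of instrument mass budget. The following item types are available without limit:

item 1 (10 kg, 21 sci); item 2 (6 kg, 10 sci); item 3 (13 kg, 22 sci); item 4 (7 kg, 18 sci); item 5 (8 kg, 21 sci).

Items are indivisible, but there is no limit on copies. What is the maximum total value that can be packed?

111 sci

Best value-per-unit is item 5 at 21/8; filling with it alone gives 5×21 = 105.
Optimal mix: 5×item 4 + 1×item 5 → mass 43, value 111.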